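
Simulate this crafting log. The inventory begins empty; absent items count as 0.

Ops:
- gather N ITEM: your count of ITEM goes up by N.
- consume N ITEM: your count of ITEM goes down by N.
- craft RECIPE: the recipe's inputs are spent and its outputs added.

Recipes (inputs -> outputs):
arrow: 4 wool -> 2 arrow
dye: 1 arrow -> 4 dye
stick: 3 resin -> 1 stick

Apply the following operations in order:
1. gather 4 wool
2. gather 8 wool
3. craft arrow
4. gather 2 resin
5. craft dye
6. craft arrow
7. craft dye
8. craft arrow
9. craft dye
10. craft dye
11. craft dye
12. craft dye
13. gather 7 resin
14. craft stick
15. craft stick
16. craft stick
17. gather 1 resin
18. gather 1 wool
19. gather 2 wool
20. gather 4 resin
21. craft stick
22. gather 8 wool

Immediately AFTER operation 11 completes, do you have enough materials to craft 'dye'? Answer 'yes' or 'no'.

After 1 (gather 4 wool): wool=4
After 2 (gather 8 wool): wool=12
After 3 (craft arrow): arrow=2 wool=8
After 4 (gather 2 resin): arrow=2 resin=2 wool=8
After 5 (craft dye): arrow=1 dye=4 resin=2 wool=8
After 6 (craft arrow): arrow=3 dye=4 resin=2 wool=4
After 7 (craft dye): arrow=2 dye=8 resin=2 wool=4
After 8 (craft arrow): arrow=4 dye=8 resin=2
After 9 (craft dye): arrow=3 dye=12 resin=2
After 10 (craft dye): arrow=2 dye=16 resin=2
After 11 (craft dye): arrow=1 dye=20 resin=2

Answer: yes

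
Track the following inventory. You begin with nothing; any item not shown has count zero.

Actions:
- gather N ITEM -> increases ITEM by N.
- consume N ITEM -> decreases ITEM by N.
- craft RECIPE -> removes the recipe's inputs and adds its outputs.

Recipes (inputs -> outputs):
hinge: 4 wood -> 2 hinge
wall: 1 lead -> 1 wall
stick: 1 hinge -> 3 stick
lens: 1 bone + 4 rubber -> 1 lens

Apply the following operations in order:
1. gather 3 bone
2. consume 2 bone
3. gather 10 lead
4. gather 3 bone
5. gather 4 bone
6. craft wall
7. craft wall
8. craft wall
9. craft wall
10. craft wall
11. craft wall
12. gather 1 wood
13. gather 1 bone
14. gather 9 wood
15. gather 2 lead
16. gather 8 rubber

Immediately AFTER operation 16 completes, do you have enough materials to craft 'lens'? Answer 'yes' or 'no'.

After 1 (gather 3 bone): bone=3
After 2 (consume 2 bone): bone=1
After 3 (gather 10 lead): bone=1 lead=10
After 4 (gather 3 bone): bone=4 lead=10
After 5 (gather 4 bone): bone=8 lead=10
After 6 (craft wall): bone=8 lead=9 wall=1
After 7 (craft wall): bone=8 lead=8 wall=2
After 8 (craft wall): bone=8 lead=7 wall=3
After 9 (craft wall): bone=8 lead=6 wall=4
After 10 (craft wall): bone=8 lead=5 wall=5
After 11 (craft wall): bone=8 lead=4 wall=6
After 12 (gather 1 wood): bone=8 lead=4 wall=6 wood=1
After 13 (gather 1 bone): bone=9 lead=4 wall=6 wood=1
After 14 (gather 9 wood): bone=9 lead=4 wall=6 wood=10
After 15 (gather 2 lead): bone=9 lead=6 wall=6 wood=10
After 16 (gather 8 rubber): bone=9 lead=6 rubber=8 wall=6 wood=10

Answer: yes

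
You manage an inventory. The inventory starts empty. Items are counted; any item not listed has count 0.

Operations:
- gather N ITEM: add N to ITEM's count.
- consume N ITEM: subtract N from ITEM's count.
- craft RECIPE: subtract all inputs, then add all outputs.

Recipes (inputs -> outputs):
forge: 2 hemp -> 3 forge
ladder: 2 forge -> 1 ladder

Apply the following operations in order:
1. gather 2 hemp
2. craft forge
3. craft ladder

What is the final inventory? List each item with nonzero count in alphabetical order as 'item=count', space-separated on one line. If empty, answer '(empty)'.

After 1 (gather 2 hemp): hemp=2
After 2 (craft forge): forge=3
After 3 (craft ladder): forge=1 ladder=1

Answer: forge=1 ladder=1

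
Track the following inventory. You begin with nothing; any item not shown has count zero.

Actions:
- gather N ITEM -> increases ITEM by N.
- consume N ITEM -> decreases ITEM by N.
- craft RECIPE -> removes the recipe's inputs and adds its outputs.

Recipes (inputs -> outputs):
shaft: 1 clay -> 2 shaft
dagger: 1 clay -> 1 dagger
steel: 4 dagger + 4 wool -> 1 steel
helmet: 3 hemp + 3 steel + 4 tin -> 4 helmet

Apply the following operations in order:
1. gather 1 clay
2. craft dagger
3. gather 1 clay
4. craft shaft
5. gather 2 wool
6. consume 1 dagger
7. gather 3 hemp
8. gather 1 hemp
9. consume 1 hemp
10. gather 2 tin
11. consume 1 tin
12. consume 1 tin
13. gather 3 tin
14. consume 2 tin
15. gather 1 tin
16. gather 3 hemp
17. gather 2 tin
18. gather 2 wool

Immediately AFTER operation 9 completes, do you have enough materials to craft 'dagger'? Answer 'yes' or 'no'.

After 1 (gather 1 clay): clay=1
After 2 (craft dagger): dagger=1
After 3 (gather 1 clay): clay=1 dagger=1
After 4 (craft shaft): dagger=1 shaft=2
After 5 (gather 2 wool): dagger=1 shaft=2 wool=2
After 6 (consume 1 dagger): shaft=2 wool=2
After 7 (gather 3 hemp): hemp=3 shaft=2 wool=2
After 8 (gather 1 hemp): hemp=4 shaft=2 wool=2
After 9 (consume 1 hemp): hemp=3 shaft=2 wool=2

Answer: no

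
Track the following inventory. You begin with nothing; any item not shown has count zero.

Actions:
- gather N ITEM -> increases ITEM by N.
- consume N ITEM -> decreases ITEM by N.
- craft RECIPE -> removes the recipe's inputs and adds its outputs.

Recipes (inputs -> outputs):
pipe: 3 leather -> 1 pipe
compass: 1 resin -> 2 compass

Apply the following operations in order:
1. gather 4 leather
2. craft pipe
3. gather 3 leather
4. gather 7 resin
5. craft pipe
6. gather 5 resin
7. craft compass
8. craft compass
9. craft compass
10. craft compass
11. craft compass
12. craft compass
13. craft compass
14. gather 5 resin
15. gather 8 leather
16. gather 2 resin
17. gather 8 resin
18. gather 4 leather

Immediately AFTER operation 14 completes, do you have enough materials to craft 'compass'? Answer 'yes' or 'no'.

After 1 (gather 4 leather): leather=4
After 2 (craft pipe): leather=1 pipe=1
After 3 (gather 3 leather): leather=4 pipe=1
After 4 (gather 7 resin): leather=4 pipe=1 resin=7
After 5 (craft pipe): leather=1 pipe=2 resin=7
After 6 (gather 5 resin): leather=1 pipe=2 resin=12
After 7 (craft compass): compass=2 leather=1 pipe=2 resin=11
After 8 (craft compass): compass=4 leather=1 pipe=2 resin=10
After 9 (craft compass): compass=6 leather=1 pipe=2 resin=9
After 10 (craft compass): compass=8 leather=1 pipe=2 resin=8
After 11 (craft compass): compass=10 leather=1 pipe=2 resin=7
After 12 (craft compass): compass=12 leather=1 pipe=2 resin=6
After 13 (craft compass): compass=14 leather=1 pipe=2 resin=5
After 14 (gather 5 resin): compass=14 leather=1 pipe=2 resin=10

Answer: yes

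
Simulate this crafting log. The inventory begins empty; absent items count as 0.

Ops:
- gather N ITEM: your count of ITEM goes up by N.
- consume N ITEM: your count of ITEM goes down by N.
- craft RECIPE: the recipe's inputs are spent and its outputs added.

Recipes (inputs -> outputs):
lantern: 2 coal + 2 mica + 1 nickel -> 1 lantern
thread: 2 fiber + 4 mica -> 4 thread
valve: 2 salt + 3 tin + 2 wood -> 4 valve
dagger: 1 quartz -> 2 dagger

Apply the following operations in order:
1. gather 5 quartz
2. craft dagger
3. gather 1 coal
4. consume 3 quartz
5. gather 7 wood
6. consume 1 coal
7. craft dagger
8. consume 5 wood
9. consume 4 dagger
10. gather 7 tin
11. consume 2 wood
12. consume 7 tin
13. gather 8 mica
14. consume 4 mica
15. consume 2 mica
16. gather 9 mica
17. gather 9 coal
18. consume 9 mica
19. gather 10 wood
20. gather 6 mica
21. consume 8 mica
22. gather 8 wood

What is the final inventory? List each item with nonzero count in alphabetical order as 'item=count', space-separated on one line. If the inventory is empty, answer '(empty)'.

After 1 (gather 5 quartz): quartz=5
After 2 (craft dagger): dagger=2 quartz=4
After 3 (gather 1 coal): coal=1 dagger=2 quartz=4
After 4 (consume 3 quartz): coal=1 dagger=2 quartz=1
After 5 (gather 7 wood): coal=1 dagger=2 quartz=1 wood=7
After 6 (consume 1 coal): dagger=2 quartz=1 wood=7
After 7 (craft dagger): dagger=4 wood=7
After 8 (consume 5 wood): dagger=4 wood=2
After 9 (consume 4 dagger): wood=2
After 10 (gather 7 tin): tin=7 wood=2
After 11 (consume 2 wood): tin=7
After 12 (consume 7 tin): (empty)
After 13 (gather 8 mica): mica=8
After 14 (consume 4 mica): mica=4
After 15 (consume 2 mica): mica=2
After 16 (gather 9 mica): mica=11
After 17 (gather 9 coal): coal=9 mica=11
After 18 (consume 9 mica): coal=9 mica=2
After 19 (gather 10 wood): coal=9 mica=2 wood=10
After 20 (gather 6 mica): coal=9 mica=8 wood=10
After 21 (consume 8 mica): coal=9 wood=10
After 22 (gather 8 wood): coal=9 wood=18

Answer: coal=9 wood=18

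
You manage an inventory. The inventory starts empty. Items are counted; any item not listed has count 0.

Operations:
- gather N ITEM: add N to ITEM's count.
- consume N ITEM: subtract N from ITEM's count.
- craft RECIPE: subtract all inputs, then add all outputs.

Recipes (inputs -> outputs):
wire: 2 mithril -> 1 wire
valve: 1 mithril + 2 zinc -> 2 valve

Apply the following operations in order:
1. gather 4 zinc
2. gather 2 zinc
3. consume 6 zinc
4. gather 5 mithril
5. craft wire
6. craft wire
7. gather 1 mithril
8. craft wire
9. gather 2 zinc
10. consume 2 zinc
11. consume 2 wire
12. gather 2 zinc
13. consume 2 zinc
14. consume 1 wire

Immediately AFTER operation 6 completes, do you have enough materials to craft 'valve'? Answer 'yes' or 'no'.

After 1 (gather 4 zinc): zinc=4
After 2 (gather 2 zinc): zinc=6
After 3 (consume 6 zinc): (empty)
After 4 (gather 5 mithril): mithril=5
After 5 (craft wire): mithril=3 wire=1
After 6 (craft wire): mithril=1 wire=2

Answer: no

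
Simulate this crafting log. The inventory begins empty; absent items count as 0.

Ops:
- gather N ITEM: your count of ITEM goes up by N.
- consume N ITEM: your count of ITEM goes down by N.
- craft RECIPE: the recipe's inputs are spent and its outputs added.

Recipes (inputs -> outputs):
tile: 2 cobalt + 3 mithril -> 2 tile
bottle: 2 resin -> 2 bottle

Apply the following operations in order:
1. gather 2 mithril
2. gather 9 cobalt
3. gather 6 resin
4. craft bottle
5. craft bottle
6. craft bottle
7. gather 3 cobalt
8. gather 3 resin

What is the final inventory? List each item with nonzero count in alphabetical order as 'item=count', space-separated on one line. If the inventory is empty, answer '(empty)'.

Answer: bottle=6 cobalt=12 mithril=2 resin=3

Derivation:
After 1 (gather 2 mithril): mithril=2
After 2 (gather 9 cobalt): cobalt=9 mithril=2
After 3 (gather 6 resin): cobalt=9 mithril=2 resin=6
After 4 (craft bottle): bottle=2 cobalt=9 mithril=2 resin=4
After 5 (craft bottle): bottle=4 cobalt=9 mithril=2 resin=2
After 6 (craft bottle): bottle=6 cobalt=9 mithril=2
After 7 (gather 3 cobalt): bottle=6 cobalt=12 mithril=2
After 8 (gather 3 resin): bottle=6 cobalt=12 mithril=2 resin=3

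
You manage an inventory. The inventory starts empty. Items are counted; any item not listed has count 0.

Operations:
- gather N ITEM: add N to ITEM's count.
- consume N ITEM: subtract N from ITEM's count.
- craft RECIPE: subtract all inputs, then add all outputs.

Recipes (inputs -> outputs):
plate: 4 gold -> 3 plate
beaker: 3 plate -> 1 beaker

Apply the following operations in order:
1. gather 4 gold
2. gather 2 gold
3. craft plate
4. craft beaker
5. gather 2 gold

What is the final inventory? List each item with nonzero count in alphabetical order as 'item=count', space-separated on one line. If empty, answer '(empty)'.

Answer: beaker=1 gold=4

Derivation:
After 1 (gather 4 gold): gold=4
After 2 (gather 2 gold): gold=6
After 3 (craft plate): gold=2 plate=3
After 4 (craft beaker): beaker=1 gold=2
After 5 (gather 2 gold): beaker=1 gold=4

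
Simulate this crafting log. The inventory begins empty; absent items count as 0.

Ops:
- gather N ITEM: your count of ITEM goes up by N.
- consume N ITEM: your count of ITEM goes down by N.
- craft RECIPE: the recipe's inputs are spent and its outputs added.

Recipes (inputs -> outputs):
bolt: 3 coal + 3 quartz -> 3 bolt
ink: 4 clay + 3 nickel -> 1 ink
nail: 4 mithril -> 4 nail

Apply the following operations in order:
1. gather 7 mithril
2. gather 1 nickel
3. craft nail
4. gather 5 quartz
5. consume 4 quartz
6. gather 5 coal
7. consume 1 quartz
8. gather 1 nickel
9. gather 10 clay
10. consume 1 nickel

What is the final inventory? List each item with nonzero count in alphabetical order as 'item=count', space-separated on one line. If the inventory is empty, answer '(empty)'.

Answer: clay=10 coal=5 mithril=3 nail=4 nickel=1

Derivation:
After 1 (gather 7 mithril): mithril=7
After 2 (gather 1 nickel): mithril=7 nickel=1
After 3 (craft nail): mithril=3 nail=4 nickel=1
After 4 (gather 5 quartz): mithril=3 nail=4 nickel=1 quartz=5
After 5 (consume 4 quartz): mithril=3 nail=4 nickel=1 quartz=1
After 6 (gather 5 coal): coal=5 mithril=3 nail=4 nickel=1 quartz=1
After 7 (consume 1 quartz): coal=5 mithril=3 nail=4 nickel=1
After 8 (gather 1 nickel): coal=5 mithril=3 nail=4 nickel=2
After 9 (gather 10 clay): clay=10 coal=5 mithril=3 nail=4 nickel=2
After 10 (consume 1 nickel): clay=10 coal=5 mithril=3 nail=4 nickel=1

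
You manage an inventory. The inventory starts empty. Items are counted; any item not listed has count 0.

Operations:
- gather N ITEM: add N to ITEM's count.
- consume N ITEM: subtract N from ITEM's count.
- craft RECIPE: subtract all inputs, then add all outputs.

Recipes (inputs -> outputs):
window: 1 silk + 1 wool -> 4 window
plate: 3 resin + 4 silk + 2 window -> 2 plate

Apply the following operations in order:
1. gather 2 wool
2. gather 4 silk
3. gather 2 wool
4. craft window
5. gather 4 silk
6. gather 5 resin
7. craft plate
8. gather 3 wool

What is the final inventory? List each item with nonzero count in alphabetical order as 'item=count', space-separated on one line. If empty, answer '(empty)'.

Answer: plate=2 resin=2 silk=3 window=2 wool=6

Derivation:
After 1 (gather 2 wool): wool=2
After 2 (gather 4 silk): silk=4 wool=2
After 3 (gather 2 wool): silk=4 wool=4
After 4 (craft window): silk=3 window=4 wool=3
After 5 (gather 4 silk): silk=7 window=4 wool=3
After 6 (gather 5 resin): resin=5 silk=7 window=4 wool=3
After 7 (craft plate): plate=2 resin=2 silk=3 window=2 wool=3
After 8 (gather 3 wool): plate=2 resin=2 silk=3 window=2 wool=6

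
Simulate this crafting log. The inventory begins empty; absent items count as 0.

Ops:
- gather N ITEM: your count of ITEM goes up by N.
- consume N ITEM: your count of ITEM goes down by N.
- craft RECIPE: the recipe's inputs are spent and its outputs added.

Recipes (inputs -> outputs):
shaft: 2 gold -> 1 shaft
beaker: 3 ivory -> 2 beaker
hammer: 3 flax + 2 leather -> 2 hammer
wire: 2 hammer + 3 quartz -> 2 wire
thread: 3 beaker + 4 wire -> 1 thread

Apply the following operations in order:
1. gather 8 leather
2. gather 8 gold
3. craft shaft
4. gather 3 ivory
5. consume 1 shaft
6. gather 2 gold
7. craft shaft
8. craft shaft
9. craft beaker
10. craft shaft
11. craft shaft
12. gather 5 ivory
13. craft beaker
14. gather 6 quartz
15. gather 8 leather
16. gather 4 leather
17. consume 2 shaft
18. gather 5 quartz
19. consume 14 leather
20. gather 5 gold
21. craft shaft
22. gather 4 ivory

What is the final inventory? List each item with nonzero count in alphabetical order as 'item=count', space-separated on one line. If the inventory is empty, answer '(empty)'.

After 1 (gather 8 leather): leather=8
After 2 (gather 8 gold): gold=8 leather=8
After 3 (craft shaft): gold=6 leather=8 shaft=1
After 4 (gather 3 ivory): gold=6 ivory=3 leather=8 shaft=1
After 5 (consume 1 shaft): gold=6 ivory=3 leather=8
After 6 (gather 2 gold): gold=8 ivory=3 leather=8
After 7 (craft shaft): gold=6 ivory=3 leather=8 shaft=1
After 8 (craft shaft): gold=4 ivory=3 leather=8 shaft=2
After 9 (craft beaker): beaker=2 gold=4 leather=8 shaft=2
After 10 (craft shaft): beaker=2 gold=2 leather=8 shaft=3
After 11 (craft shaft): beaker=2 leather=8 shaft=4
After 12 (gather 5 ivory): beaker=2 ivory=5 leather=8 shaft=4
After 13 (craft beaker): beaker=4 ivory=2 leather=8 shaft=4
After 14 (gather 6 quartz): beaker=4 ivory=2 leather=8 quartz=6 shaft=4
After 15 (gather 8 leather): beaker=4 ivory=2 leather=16 quartz=6 shaft=4
After 16 (gather 4 leather): beaker=4 ivory=2 leather=20 quartz=6 shaft=4
After 17 (consume 2 shaft): beaker=4 ivory=2 leather=20 quartz=6 shaft=2
After 18 (gather 5 quartz): beaker=4 ivory=2 leather=20 quartz=11 shaft=2
After 19 (consume 14 leather): beaker=4 ivory=2 leather=6 quartz=11 shaft=2
After 20 (gather 5 gold): beaker=4 gold=5 ivory=2 leather=6 quartz=11 shaft=2
After 21 (craft shaft): beaker=4 gold=3 ivory=2 leather=6 quartz=11 shaft=3
After 22 (gather 4 ivory): beaker=4 gold=3 ivory=6 leather=6 quartz=11 shaft=3

Answer: beaker=4 gold=3 ivory=6 leather=6 quartz=11 shaft=3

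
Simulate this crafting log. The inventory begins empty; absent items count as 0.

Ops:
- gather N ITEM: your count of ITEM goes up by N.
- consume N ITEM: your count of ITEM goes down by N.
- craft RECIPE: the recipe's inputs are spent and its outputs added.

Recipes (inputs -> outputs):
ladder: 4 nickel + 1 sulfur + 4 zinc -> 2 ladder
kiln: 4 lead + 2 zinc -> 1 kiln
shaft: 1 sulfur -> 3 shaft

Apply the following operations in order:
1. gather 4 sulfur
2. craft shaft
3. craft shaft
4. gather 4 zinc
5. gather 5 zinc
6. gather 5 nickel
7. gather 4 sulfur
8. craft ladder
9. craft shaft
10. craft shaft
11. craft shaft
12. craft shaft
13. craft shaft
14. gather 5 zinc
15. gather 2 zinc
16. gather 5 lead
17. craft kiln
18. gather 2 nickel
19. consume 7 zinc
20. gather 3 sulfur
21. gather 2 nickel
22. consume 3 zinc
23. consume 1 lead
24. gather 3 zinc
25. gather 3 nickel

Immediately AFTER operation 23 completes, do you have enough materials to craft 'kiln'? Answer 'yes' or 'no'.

After 1 (gather 4 sulfur): sulfur=4
After 2 (craft shaft): shaft=3 sulfur=3
After 3 (craft shaft): shaft=6 sulfur=2
After 4 (gather 4 zinc): shaft=6 sulfur=2 zinc=4
After 5 (gather 5 zinc): shaft=6 sulfur=2 zinc=9
After 6 (gather 5 nickel): nickel=5 shaft=6 sulfur=2 zinc=9
After 7 (gather 4 sulfur): nickel=5 shaft=6 sulfur=6 zinc=9
After 8 (craft ladder): ladder=2 nickel=1 shaft=6 sulfur=5 zinc=5
After 9 (craft shaft): ladder=2 nickel=1 shaft=9 sulfur=4 zinc=5
After 10 (craft shaft): ladder=2 nickel=1 shaft=12 sulfur=3 zinc=5
After 11 (craft shaft): ladder=2 nickel=1 shaft=15 sulfur=2 zinc=5
After 12 (craft shaft): ladder=2 nickel=1 shaft=18 sulfur=1 zinc=5
After 13 (craft shaft): ladder=2 nickel=1 shaft=21 zinc=5
After 14 (gather 5 zinc): ladder=2 nickel=1 shaft=21 zinc=10
After 15 (gather 2 zinc): ladder=2 nickel=1 shaft=21 zinc=12
After 16 (gather 5 lead): ladder=2 lead=5 nickel=1 shaft=21 zinc=12
After 17 (craft kiln): kiln=1 ladder=2 lead=1 nickel=1 shaft=21 zinc=10
After 18 (gather 2 nickel): kiln=1 ladder=2 lead=1 nickel=3 shaft=21 zinc=10
After 19 (consume 7 zinc): kiln=1 ladder=2 lead=1 nickel=3 shaft=21 zinc=3
After 20 (gather 3 sulfur): kiln=1 ladder=2 lead=1 nickel=3 shaft=21 sulfur=3 zinc=3
After 21 (gather 2 nickel): kiln=1 ladder=2 lead=1 nickel=5 shaft=21 sulfur=3 zinc=3
After 22 (consume 3 zinc): kiln=1 ladder=2 lead=1 nickel=5 shaft=21 sulfur=3
After 23 (consume 1 lead): kiln=1 ladder=2 nickel=5 shaft=21 sulfur=3

Answer: no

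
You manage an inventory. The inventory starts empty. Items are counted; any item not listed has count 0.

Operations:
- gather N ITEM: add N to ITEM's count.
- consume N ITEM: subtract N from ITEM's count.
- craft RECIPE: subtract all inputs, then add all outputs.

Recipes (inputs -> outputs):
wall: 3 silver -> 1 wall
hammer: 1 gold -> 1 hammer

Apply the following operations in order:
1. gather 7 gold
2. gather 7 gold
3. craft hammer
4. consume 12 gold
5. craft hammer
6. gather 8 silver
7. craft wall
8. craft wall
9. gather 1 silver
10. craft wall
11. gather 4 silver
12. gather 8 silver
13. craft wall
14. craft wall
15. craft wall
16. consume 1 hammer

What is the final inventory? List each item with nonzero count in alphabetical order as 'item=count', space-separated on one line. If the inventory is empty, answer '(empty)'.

After 1 (gather 7 gold): gold=7
After 2 (gather 7 gold): gold=14
After 3 (craft hammer): gold=13 hammer=1
After 4 (consume 12 gold): gold=1 hammer=1
After 5 (craft hammer): hammer=2
After 6 (gather 8 silver): hammer=2 silver=8
After 7 (craft wall): hammer=2 silver=5 wall=1
After 8 (craft wall): hammer=2 silver=2 wall=2
After 9 (gather 1 silver): hammer=2 silver=3 wall=2
After 10 (craft wall): hammer=2 wall=3
After 11 (gather 4 silver): hammer=2 silver=4 wall=3
After 12 (gather 8 silver): hammer=2 silver=12 wall=3
After 13 (craft wall): hammer=2 silver=9 wall=4
After 14 (craft wall): hammer=2 silver=6 wall=5
After 15 (craft wall): hammer=2 silver=3 wall=6
After 16 (consume 1 hammer): hammer=1 silver=3 wall=6

Answer: hammer=1 silver=3 wall=6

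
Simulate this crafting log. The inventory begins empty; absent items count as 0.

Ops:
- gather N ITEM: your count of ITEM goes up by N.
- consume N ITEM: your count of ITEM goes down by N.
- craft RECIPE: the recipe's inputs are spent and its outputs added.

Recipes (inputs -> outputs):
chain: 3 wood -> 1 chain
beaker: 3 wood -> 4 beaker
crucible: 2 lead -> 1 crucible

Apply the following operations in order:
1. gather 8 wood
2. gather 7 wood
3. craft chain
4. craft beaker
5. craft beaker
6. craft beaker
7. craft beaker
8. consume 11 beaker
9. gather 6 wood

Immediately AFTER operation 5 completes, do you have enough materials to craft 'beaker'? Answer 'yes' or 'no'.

After 1 (gather 8 wood): wood=8
After 2 (gather 7 wood): wood=15
After 3 (craft chain): chain=1 wood=12
After 4 (craft beaker): beaker=4 chain=1 wood=9
After 5 (craft beaker): beaker=8 chain=1 wood=6

Answer: yes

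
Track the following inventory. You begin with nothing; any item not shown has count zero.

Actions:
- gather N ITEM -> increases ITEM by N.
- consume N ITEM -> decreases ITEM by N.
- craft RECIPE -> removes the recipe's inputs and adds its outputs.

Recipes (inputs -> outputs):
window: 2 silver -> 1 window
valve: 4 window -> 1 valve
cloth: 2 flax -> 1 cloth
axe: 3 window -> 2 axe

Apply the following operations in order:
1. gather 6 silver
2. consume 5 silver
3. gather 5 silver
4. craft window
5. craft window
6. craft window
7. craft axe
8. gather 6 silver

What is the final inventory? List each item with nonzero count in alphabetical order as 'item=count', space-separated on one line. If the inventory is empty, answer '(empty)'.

Answer: axe=2 silver=6

Derivation:
After 1 (gather 6 silver): silver=6
After 2 (consume 5 silver): silver=1
After 3 (gather 5 silver): silver=6
After 4 (craft window): silver=4 window=1
After 5 (craft window): silver=2 window=2
After 6 (craft window): window=3
After 7 (craft axe): axe=2
After 8 (gather 6 silver): axe=2 silver=6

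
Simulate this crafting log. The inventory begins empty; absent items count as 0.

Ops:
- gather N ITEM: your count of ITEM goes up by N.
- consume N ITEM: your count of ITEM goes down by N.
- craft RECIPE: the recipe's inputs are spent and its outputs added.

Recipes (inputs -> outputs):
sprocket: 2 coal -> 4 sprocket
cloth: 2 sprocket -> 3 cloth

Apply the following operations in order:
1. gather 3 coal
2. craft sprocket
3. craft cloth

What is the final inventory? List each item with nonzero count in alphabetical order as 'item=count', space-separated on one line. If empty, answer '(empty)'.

Answer: cloth=3 coal=1 sprocket=2

Derivation:
After 1 (gather 3 coal): coal=3
After 2 (craft sprocket): coal=1 sprocket=4
After 3 (craft cloth): cloth=3 coal=1 sprocket=2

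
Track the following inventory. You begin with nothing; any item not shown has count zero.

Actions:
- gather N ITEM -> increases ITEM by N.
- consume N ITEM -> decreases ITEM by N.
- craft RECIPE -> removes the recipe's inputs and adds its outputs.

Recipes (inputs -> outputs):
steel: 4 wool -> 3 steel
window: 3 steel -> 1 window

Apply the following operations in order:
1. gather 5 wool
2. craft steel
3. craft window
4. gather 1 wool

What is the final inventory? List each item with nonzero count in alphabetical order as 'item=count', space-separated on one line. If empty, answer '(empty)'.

Answer: window=1 wool=2

Derivation:
After 1 (gather 5 wool): wool=5
After 2 (craft steel): steel=3 wool=1
After 3 (craft window): window=1 wool=1
After 4 (gather 1 wool): window=1 wool=2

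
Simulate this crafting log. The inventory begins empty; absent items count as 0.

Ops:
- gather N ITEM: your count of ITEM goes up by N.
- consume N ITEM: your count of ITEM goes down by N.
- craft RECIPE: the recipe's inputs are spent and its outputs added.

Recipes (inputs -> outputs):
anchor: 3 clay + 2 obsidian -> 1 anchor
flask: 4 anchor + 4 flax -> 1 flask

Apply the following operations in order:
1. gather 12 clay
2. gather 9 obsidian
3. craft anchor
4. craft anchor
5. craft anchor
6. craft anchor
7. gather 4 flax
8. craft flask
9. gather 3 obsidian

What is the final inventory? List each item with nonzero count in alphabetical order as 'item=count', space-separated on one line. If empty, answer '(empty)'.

Answer: flask=1 obsidian=4

Derivation:
After 1 (gather 12 clay): clay=12
After 2 (gather 9 obsidian): clay=12 obsidian=9
After 3 (craft anchor): anchor=1 clay=9 obsidian=7
After 4 (craft anchor): anchor=2 clay=6 obsidian=5
After 5 (craft anchor): anchor=3 clay=3 obsidian=3
After 6 (craft anchor): anchor=4 obsidian=1
After 7 (gather 4 flax): anchor=4 flax=4 obsidian=1
After 8 (craft flask): flask=1 obsidian=1
After 9 (gather 3 obsidian): flask=1 obsidian=4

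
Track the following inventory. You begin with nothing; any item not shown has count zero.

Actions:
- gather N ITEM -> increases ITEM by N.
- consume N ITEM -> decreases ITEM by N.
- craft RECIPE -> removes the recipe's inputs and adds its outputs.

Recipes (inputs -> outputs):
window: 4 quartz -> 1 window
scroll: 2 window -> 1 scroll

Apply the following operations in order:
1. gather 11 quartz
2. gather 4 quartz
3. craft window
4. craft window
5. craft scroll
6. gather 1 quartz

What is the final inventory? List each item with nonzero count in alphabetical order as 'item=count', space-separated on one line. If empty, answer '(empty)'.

Answer: quartz=8 scroll=1

Derivation:
After 1 (gather 11 quartz): quartz=11
After 2 (gather 4 quartz): quartz=15
After 3 (craft window): quartz=11 window=1
After 4 (craft window): quartz=7 window=2
After 5 (craft scroll): quartz=7 scroll=1
After 6 (gather 1 quartz): quartz=8 scroll=1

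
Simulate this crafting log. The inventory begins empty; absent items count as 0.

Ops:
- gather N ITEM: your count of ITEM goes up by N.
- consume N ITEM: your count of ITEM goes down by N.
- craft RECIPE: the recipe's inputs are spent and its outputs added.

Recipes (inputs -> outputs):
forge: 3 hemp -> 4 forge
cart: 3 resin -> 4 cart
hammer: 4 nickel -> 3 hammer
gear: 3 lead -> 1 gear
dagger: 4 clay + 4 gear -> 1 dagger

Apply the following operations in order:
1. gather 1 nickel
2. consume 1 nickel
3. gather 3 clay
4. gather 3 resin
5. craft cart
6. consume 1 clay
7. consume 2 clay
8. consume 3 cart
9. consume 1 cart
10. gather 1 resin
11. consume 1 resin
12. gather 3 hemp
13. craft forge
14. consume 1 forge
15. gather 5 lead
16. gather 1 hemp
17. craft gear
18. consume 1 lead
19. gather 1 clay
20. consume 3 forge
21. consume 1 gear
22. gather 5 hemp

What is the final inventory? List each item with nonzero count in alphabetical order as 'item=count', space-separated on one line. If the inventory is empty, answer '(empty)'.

Answer: clay=1 hemp=6 lead=1

Derivation:
After 1 (gather 1 nickel): nickel=1
After 2 (consume 1 nickel): (empty)
After 3 (gather 3 clay): clay=3
After 4 (gather 3 resin): clay=3 resin=3
After 5 (craft cart): cart=4 clay=3
After 6 (consume 1 clay): cart=4 clay=2
After 7 (consume 2 clay): cart=4
After 8 (consume 3 cart): cart=1
After 9 (consume 1 cart): (empty)
After 10 (gather 1 resin): resin=1
After 11 (consume 1 resin): (empty)
After 12 (gather 3 hemp): hemp=3
After 13 (craft forge): forge=4
After 14 (consume 1 forge): forge=3
After 15 (gather 5 lead): forge=3 lead=5
After 16 (gather 1 hemp): forge=3 hemp=1 lead=5
After 17 (craft gear): forge=3 gear=1 hemp=1 lead=2
After 18 (consume 1 lead): forge=3 gear=1 hemp=1 lead=1
After 19 (gather 1 clay): clay=1 forge=3 gear=1 hemp=1 lead=1
After 20 (consume 3 forge): clay=1 gear=1 hemp=1 lead=1
After 21 (consume 1 gear): clay=1 hemp=1 lead=1
After 22 (gather 5 hemp): clay=1 hemp=6 lead=1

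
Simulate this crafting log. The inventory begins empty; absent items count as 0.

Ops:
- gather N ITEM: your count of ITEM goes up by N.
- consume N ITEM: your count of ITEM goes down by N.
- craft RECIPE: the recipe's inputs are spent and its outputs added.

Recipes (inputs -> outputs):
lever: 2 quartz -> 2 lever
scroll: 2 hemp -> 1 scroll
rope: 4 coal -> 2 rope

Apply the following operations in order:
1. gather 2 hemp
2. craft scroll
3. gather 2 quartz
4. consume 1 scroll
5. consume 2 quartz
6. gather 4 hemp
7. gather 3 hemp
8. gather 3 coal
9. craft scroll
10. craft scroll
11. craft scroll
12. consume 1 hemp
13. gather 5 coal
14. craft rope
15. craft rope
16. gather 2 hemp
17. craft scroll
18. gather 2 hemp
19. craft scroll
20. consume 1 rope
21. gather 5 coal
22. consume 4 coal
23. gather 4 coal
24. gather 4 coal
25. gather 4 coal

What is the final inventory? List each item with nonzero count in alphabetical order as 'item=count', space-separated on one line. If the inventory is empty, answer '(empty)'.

Answer: coal=13 rope=3 scroll=5

Derivation:
After 1 (gather 2 hemp): hemp=2
After 2 (craft scroll): scroll=1
After 3 (gather 2 quartz): quartz=2 scroll=1
After 4 (consume 1 scroll): quartz=2
After 5 (consume 2 quartz): (empty)
After 6 (gather 4 hemp): hemp=4
After 7 (gather 3 hemp): hemp=7
After 8 (gather 3 coal): coal=3 hemp=7
After 9 (craft scroll): coal=3 hemp=5 scroll=1
After 10 (craft scroll): coal=3 hemp=3 scroll=2
After 11 (craft scroll): coal=3 hemp=1 scroll=3
After 12 (consume 1 hemp): coal=3 scroll=3
After 13 (gather 5 coal): coal=8 scroll=3
After 14 (craft rope): coal=4 rope=2 scroll=3
After 15 (craft rope): rope=4 scroll=3
After 16 (gather 2 hemp): hemp=2 rope=4 scroll=3
After 17 (craft scroll): rope=4 scroll=4
After 18 (gather 2 hemp): hemp=2 rope=4 scroll=4
After 19 (craft scroll): rope=4 scroll=5
After 20 (consume 1 rope): rope=3 scroll=5
After 21 (gather 5 coal): coal=5 rope=3 scroll=5
After 22 (consume 4 coal): coal=1 rope=3 scroll=5
After 23 (gather 4 coal): coal=5 rope=3 scroll=5
After 24 (gather 4 coal): coal=9 rope=3 scroll=5
After 25 (gather 4 coal): coal=13 rope=3 scroll=5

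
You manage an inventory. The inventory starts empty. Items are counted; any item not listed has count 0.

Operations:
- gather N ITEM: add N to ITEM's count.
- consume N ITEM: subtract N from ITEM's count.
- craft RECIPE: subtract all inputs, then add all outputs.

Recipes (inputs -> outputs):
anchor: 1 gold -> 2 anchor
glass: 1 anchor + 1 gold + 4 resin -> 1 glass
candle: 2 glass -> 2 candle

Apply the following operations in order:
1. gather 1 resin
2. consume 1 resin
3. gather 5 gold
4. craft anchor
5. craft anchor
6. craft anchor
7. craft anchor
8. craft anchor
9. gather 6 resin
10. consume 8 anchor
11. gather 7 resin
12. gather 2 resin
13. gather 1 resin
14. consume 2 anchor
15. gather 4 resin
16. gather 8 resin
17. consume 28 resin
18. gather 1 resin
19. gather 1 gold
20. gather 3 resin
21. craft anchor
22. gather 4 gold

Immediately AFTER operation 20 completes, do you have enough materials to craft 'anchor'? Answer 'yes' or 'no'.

After 1 (gather 1 resin): resin=1
After 2 (consume 1 resin): (empty)
After 3 (gather 5 gold): gold=5
After 4 (craft anchor): anchor=2 gold=4
After 5 (craft anchor): anchor=4 gold=3
After 6 (craft anchor): anchor=6 gold=2
After 7 (craft anchor): anchor=8 gold=1
After 8 (craft anchor): anchor=10
After 9 (gather 6 resin): anchor=10 resin=6
After 10 (consume 8 anchor): anchor=2 resin=6
After 11 (gather 7 resin): anchor=2 resin=13
After 12 (gather 2 resin): anchor=2 resin=15
After 13 (gather 1 resin): anchor=2 resin=16
After 14 (consume 2 anchor): resin=16
After 15 (gather 4 resin): resin=20
After 16 (gather 8 resin): resin=28
After 17 (consume 28 resin): (empty)
After 18 (gather 1 resin): resin=1
After 19 (gather 1 gold): gold=1 resin=1
After 20 (gather 3 resin): gold=1 resin=4

Answer: yes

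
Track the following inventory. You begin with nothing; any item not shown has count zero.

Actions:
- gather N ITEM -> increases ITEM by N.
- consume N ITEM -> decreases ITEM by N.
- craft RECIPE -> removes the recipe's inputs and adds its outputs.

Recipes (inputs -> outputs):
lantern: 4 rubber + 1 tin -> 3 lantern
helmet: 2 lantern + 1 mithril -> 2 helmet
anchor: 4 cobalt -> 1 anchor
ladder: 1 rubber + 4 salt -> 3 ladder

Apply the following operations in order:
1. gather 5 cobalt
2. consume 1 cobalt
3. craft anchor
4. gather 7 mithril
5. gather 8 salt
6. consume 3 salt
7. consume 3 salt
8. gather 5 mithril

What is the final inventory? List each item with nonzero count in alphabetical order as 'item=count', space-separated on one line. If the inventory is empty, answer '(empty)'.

Answer: anchor=1 mithril=12 salt=2

Derivation:
After 1 (gather 5 cobalt): cobalt=5
After 2 (consume 1 cobalt): cobalt=4
After 3 (craft anchor): anchor=1
After 4 (gather 7 mithril): anchor=1 mithril=7
After 5 (gather 8 salt): anchor=1 mithril=7 salt=8
After 6 (consume 3 salt): anchor=1 mithril=7 salt=5
After 7 (consume 3 salt): anchor=1 mithril=7 salt=2
After 8 (gather 5 mithril): anchor=1 mithril=12 salt=2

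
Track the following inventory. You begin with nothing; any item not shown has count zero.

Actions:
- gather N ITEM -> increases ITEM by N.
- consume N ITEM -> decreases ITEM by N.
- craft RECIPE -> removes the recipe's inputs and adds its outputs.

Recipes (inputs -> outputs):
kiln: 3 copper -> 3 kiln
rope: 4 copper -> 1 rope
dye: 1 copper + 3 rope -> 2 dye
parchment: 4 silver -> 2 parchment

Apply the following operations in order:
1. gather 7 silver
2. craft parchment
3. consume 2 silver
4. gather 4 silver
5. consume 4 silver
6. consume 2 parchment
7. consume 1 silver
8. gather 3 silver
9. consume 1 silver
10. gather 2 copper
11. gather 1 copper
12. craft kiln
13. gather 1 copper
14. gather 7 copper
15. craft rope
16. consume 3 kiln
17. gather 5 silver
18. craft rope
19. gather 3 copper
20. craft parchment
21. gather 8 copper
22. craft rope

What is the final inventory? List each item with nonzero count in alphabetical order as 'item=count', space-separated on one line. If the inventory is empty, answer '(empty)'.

Answer: copper=7 parchment=2 rope=3 silver=3

Derivation:
After 1 (gather 7 silver): silver=7
After 2 (craft parchment): parchment=2 silver=3
After 3 (consume 2 silver): parchment=2 silver=1
After 4 (gather 4 silver): parchment=2 silver=5
After 5 (consume 4 silver): parchment=2 silver=1
After 6 (consume 2 parchment): silver=1
After 7 (consume 1 silver): (empty)
After 8 (gather 3 silver): silver=3
After 9 (consume 1 silver): silver=2
After 10 (gather 2 copper): copper=2 silver=2
After 11 (gather 1 copper): copper=3 silver=2
After 12 (craft kiln): kiln=3 silver=2
After 13 (gather 1 copper): copper=1 kiln=3 silver=2
After 14 (gather 7 copper): copper=8 kiln=3 silver=2
After 15 (craft rope): copper=4 kiln=3 rope=1 silver=2
After 16 (consume 3 kiln): copper=4 rope=1 silver=2
After 17 (gather 5 silver): copper=4 rope=1 silver=7
After 18 (craft rope): rope=2 silver=7
After 19 (gather 3 copper): copper=3 rope=2 silver=7
After 20 (craft parchment): copper=3 parchment=2 rope=2 silver=3
After 21 (gather 8 copper): copper=11 parchment=2 rope=2 silver=3
After 22 (craft rope): copper=7 parchment=2 rope=3 silver=3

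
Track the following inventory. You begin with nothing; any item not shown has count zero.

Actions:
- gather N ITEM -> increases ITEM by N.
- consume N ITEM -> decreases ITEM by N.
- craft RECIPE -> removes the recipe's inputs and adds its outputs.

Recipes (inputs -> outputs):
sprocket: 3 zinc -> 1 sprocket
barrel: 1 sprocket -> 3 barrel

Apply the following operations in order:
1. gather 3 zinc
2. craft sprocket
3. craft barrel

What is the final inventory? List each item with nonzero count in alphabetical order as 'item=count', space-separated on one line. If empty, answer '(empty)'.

After 1 (gather 3 zinc): zinc=3
After 2 (craft sprocket): sprocket=1
After 3 (craft barrel): barrel=3

Answer: barrel=3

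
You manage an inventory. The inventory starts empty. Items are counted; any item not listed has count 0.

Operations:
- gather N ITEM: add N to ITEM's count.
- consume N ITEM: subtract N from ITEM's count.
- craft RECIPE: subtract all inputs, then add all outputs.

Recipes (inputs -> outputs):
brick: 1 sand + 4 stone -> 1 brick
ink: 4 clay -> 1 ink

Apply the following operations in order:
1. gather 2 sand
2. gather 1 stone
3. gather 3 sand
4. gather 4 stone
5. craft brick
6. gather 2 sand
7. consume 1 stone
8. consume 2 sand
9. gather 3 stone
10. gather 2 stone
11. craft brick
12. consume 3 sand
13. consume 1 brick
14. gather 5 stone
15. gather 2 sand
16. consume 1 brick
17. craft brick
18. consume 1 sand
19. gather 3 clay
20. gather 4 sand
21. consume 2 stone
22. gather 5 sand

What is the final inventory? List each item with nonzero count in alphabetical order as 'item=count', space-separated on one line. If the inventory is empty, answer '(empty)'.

After 1 (gather 2 sand): sand=2
After 2 (gather 1 stone): sand=2 stone=1
After 3 (gather 3 sand): sand=5 stone=1
After 4 (gather 4 stone): sand=5 stone=5
After 5 (craft brick): brick=1 sand=4 stone=1
After 6 (gather 2 sand): brick=1 sand=6 stone=1
After 7 (consume 1 stone): brick=1 sand=6
After 8 (consume 2 sand): brick=1 sand=4
After 9 (gather 3 stone): brick=1 sand=4 stone=3
After 10 (gather 2 stone): brick=1 sand=4 stone=5
After 11 (craft brick): brick=2 sand=3 stone=1
After 12 (consume 3 sand): brick=2 stone=1
After 13 (consume 1 brick): brick=1 stone=1
After 14 (gather 5 stone): brick=1 stone=6
After 15 (gather 2 sand): brick=1 sand=2 stone=6
After 16 (consume 1 brick): sand=2 stone=6
After 17 (craft brick): brick=1 sand=1 stone=2
After 18 (consume 1 sand): brick=1 stone=2
After 19 (gather 3 clay): brick=1 clay=3 stone=2
After 20 (gather 4 sand): brick=1 clay=3 sand=4 stone=2
After 21 (consume 2 stone): brick=1 clay=3 sand=4
After 22 (gather 5 sand): brick=1 clay=3 sand=9

Answer: brick=1 clay=3 sand=9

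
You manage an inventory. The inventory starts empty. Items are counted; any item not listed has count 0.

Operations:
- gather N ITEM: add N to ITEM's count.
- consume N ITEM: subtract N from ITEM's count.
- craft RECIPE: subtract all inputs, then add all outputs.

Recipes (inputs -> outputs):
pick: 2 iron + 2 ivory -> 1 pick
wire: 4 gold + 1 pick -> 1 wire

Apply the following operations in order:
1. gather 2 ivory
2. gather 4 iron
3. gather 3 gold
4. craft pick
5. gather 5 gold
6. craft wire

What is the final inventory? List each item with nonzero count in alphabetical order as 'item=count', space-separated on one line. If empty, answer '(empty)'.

Answer: gold=4 iron=2 wire=1

Derivation:
After 1 (gather 2 ivory): ivory=2
After 2 (gather 4 iron): iron=4 ivory=2
After 3 (gather 3 gold): gold=3 iron=4 ivory=2
After 4 (craft pick): gold=3 iron=2 pick=1
After 5 (gather 5 gold): gold=8 iron=2 pick=1
After 6 (craft wire): gold=4 iron=2 wire=1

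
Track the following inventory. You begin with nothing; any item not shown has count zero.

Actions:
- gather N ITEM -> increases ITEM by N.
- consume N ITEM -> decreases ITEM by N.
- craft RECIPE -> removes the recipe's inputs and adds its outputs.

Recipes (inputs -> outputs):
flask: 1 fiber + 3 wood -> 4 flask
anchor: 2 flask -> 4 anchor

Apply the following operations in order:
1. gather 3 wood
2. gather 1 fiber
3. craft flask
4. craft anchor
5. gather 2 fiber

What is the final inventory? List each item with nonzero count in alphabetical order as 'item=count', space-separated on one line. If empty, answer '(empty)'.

Answer: anchor=4 fiber=2 flask=2

Derivation:
After 1 (gather 3 wood): wood=3
After 2 (gather 1 fiber): fiber=1 wood=3
After 3 (craft flask): flask=4
After 4 (craft anchor): anchor=4 flask=2
After 5 (gather 2 fiber): anchor=4 fiber=2 flask=2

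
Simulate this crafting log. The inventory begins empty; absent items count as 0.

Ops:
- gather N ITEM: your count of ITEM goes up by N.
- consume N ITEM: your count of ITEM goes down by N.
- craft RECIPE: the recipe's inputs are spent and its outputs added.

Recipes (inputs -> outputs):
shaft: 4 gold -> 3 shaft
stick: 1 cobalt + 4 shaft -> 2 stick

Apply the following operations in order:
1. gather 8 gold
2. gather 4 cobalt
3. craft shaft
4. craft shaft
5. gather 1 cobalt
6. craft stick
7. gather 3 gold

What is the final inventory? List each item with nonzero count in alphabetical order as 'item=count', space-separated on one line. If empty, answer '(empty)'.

Answer: cobalt=4 gold=3 shaft=2 stick=2

Derivation:
After 1 (gather 8 gold): gold=8
After 2 (gather 4 cobalt): cobalt=4 gold=8
After 3 (craft shaft): cobalt=4 gold=4 shaft=3
After 4 (craft shaft): cobalt=4 shaft=6
After 5 (gather 1 cobalt): cobalt=5 shaft=6
After 6 (craft stick): cobalt=4 shaft=2 stick=2
After 7 (gather 3 gold): cobalt=4 gold=3 shaft=2 stick=2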